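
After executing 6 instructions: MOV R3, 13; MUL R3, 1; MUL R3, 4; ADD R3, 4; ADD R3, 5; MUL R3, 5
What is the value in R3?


Register state trace:
  MOV R3, 13  → R3 = 13
  MUL R3, 1  → R3 = 13 * 1 = 13
  MUL R3, 4  → R3 = 13 * 4 = 52
  ADD R3, 4  → R3 = 52 + 4 = 56
  ADD R3, 5  → R3 = 56 + 5 = 61
  MUL R3, 5  → R3 = 61 * 5 = 305
Final: R3 = 305

305


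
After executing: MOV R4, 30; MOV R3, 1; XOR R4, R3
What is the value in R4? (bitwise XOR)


Register state trace:
  MOV R4, 30  → R4 = 30 (0b00011110)
  MOV R3, 1  → R3 = 1 (0b00000001)
  XOR R4, R3  → R4 = 30 XOR 1 = 31 (0b00011111)
Final: R4 = 31

31


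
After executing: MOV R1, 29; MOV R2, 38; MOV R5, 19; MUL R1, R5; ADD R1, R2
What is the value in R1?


Register state trace:
  MOV R1, 29  → R1 = 29
  MOV R2, 38  → R2 = 38
  MOV R5, 19  → R5 = 19
  MUL R1, R5  → R1 = 29 * 19 = 551
  ADD R1, R2  → R1 = 551 + 38 = 589
Final: R1 = 589

589


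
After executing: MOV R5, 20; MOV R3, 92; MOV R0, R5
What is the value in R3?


Register state trace:
  MOV R5, 20  → R5 = 20
  MOV R3, 92  → R3 = 92
  MOV R0, R5  → R0 = 20
Final: R3 = 92

92


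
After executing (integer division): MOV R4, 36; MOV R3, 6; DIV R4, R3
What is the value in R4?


Register state trace:
  MOV R4, 36  → R4 = 36
  MOV R3, 6  → R3 = 6
  DIV R4, R3  → R4 = 36 // 6 = 6
Final: R4 = 6

6


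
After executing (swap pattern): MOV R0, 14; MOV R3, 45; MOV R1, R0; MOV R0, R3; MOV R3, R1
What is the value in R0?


Register state trace (swap pattern):
  MOV R0, 14  → R0 = 14
  MOV R3, 45  → R3 = 45
  MOV R1, R0  → R1 = 14  (save R0)
  MOV R0, R3  → R0 = 45  (R0 gets R3's value)
  MOV R3, R1  → R3 = 14  (R3 gets saved value)
Final: R0 = 45

45


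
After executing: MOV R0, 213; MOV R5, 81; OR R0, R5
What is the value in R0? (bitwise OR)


Register state trace:
  MOV R0, 213  → R0 = 213 (0b11010101)
  MOV R5, 81  → R5 = 81 (0b01010001)
  OR R0, R5   → R0 = 213 OR 81 = 213 (0b11010101)
Final: R0 = 213

213


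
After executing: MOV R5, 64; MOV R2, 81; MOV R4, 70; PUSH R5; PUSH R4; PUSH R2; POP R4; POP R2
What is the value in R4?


Stack trace (top is rightmost):
  MOV R5, 64  → R5 = 64
  MOV R2, 81  → R2 = 81
  MOV R4, 70  → R4 = 70
  PUSH R5  → stack: [64]
  PUSH R4  → stack: [64, 70]
  PUSH R2  → stack: [64, 70, 81]
  POP R4  → R4 = 81, stack: [64, 70]
  POP R2  → R2 = 70, stack: [64]
Final: R4 = 81

81


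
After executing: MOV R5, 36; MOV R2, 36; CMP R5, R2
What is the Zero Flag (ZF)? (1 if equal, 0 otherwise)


Register state trace:
  MOV R5, 36  → R5 = 36
  MOV R2, 36  → R2 = 36
  CMP R5, R2  → computes 36 - 36 = 0
  Result is zero, so values are equal
ZF = 1

1


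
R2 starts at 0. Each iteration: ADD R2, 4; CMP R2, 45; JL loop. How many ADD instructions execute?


Loop trace (R2 starts at 0, target 45, step 4):
  ADD #1: R2 = 0 + 4 = 4  → 4 < 45, loop
  ADD #2: R2 = 4 + 4 = 8  → 8 < 45, loop
  ADD #3: R2 = 8 + 4 = 12  → 12 < 45, loop
  ADD #4: R2 = 12 + 4 = 16  → 16 < 45, loop
  ADD #5: R2 = 16 + 4 = 20  → 20 < 45, loop
  ADD #6: R2 = 20 + 4 = 24  → 24 < 45, loop
  ADD #7: R2 = 24 + 4 = 28  → 28 < 45, loop
  ADD #8: R2 = 28 + 4 = 32  → 32 < 45, loop
  ADD #9: R2 = 32 + 4 = 36  → 36 < 45, loop
  ADD #10: R2 = 36 + 4 = 40  → 40 < 45, loop
  ADD #11: R2 = 40 + 4 = 44  → 44 < 45, loop
  ADD #12: R2 = 44 + 4 = 48  → 48 >= 45, exit
Total ADD instructions: 12

12


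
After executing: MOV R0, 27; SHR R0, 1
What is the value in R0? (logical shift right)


Register state trace:
  MOV R0, 27  → R0 = 27
  SHR R0, 1  → R0 = 27 >> 1 = 27 // 2^1 = 13
Final: R0 = 13

13


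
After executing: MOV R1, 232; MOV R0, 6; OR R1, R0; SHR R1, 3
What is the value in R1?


Register state trace:
  MOV R1, 232  → R1 = 232 (0b11101000)
  MOV R0, 6  → R0 = 6 (0b00000110)
  OR R1, R0  → R1 = 232 OR 6 = 238 (0b11101110)
  SHR R1, 3  → R1 = 238 >> 3 = 29
Final: R1 = 29

29


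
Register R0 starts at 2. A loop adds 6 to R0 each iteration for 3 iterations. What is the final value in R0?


Starting value: R0 = 2
  Iter 1: R0 = 2 + 6 = 8
  Iter 2: R0 = 8 + 6 = 14
  Iter 3: R0 = 14 + 6 = 20
Final: R0 = 20

20


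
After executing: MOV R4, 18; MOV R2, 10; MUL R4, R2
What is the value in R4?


Register state trace:
  MOV R4, 18  → R4 = 18
  MOV R2, 10  → R2 = 10
  MUL R4, R2  → R4 = 18 * 10 = 180
Final: R4 = 180

180


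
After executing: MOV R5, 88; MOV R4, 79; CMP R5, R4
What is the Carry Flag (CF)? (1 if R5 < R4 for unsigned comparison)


Register state trace:
  MOV R5, 88  → R5 = 88
  MOV R4, 79  → R4 = 79
  CMP R5, R4  → unsigned 88 - 79: no borrow
  88 >= 79, so CF = 0
CF = 0

0


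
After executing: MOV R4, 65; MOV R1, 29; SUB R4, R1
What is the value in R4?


Register state trace:
  MOV R4, 65  → R4 = 65
  MOV R1, 29  → R1 = 29
  SUB R4, R1  → R4 = 65 - 29 = 36
Final: R4 = 36

36


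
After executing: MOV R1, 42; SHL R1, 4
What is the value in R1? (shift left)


Register state trace:
  MOV R1, 42  → R1 = 42
  SHL R1, 4  → R1 = 42 << 4 = 42 * 2^4 = 672
Final: R1 = 672

672


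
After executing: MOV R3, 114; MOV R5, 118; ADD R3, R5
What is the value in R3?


Register state trace:
  MOV R3, 114  → R3 = 114
  MOV R5, 118  → R5 = 118
  ADD R3, R5  → R3 = 114 + 118 = 232
Final: R3 = 232

232


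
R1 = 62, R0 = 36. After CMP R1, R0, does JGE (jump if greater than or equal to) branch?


Trace:
  R1 = 62, R0 = 36
  CMP R1, R0  → compares 62 vs 36
  JGE checks: is 62 greater than or equal to 36?
  62 > 36, so condition is true
Branch taken: Yes

Yes


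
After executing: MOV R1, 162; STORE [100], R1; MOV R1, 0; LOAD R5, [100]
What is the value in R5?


Register and memory trace:
  MOV R1, 162  → R1 = 162
  STORE [100], R1  → mem[100] = 162
  MOV R1, 0  → R1 = 0
  LOAD R5, [100]  → R5 = mem[100] = 162
Final: R5 = 162

162


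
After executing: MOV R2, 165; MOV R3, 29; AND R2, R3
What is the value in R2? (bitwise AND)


Register state trace:
  MOV R2, 165  → R2 = 165 (0b10100101)
  MOV R3, 29  → R3 = 29 (0b00011101)
  AND R2, R3  → R2 = 165 AND 29 = 5 (0b00000101)
Final: R2 = 5

5


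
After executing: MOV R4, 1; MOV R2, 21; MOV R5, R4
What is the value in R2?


Register state trace:
  MOV R4, 1  → R4 = 1
  MOV R2, 21  → R2 = 21
  MOV R5, R4  → R5 = 1
Final: R2 = 21

21


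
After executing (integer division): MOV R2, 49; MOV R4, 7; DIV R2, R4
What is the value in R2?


Register state trace:
  MOV R2, 49  → R2 = 49
  MOV R4, 7  → R4 = 7
  DIV R2, R4  → R2 = 49 // 7 = 7
Final: R2 = 7

7


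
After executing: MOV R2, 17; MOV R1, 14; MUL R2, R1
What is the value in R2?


Register state trace:
  MOV R2, 17  → R2 = 17
  MOV R1, 14  → R1 = 14
  MUL R2, R1  → R2 = 17 * 14 = 238
Final: R2 = 238

238


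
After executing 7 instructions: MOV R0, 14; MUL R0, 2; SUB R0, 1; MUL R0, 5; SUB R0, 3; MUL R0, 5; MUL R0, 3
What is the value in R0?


Register state trace:
  MOV R0, 14  → R0 = 14
  MUL R0, 2  → R0 = 14 * 2 = 28
  SUB R0, 1  → R0 = 28 - 1 = 27
  MUL R0, 5  → R0 = 27 * 5 = 135
  SUB R0, 3  → R0 = 135 - 3 = 132
  MUL R0, 5  → R0 = 132 * 5 = 660
  MUL R0, 3  → R0 = 660 * 3 = 1980
Final: R0 = 1980

1980


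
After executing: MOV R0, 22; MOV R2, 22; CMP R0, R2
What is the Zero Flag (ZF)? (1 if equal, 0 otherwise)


Register state trace:
  MOV R0, 22  → R0 = 22
  MOV R2, 22  → R2 = 22
  CMP R0, R2  → computes 22 - 22 = 0
  Result is zero, so values are equal
ZF = 1

1


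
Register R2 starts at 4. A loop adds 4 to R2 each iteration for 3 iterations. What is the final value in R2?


Starting value: R2 = 4
  Iter 1: R2 = 4 + 4 = 8
  Iter 2: R2 = 8 + 4 = 12
  Iter 3: R2 = 12 + 4 = 16
Final: R2 = 16

16


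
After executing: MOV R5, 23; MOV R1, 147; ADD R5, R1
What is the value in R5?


Register state trace:
  MOV R5, 23  → R5 = 23
  MOV R1, 147  → R1 = 147
  ADD R5, R1  → R5 = 23 + 147 = 170
Final: R5 = 170

170


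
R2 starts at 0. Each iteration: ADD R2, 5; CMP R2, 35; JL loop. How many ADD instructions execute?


Loop trace (R2 starts at 0, target 35, step 5):
  ADD #1: R2 = 0 + 5 = 5  → 5 < 35, loop
  ADD #2: R2 = 5 + 5 = 10  → 10 < 35, loop
  ADD #3: R2 = 10 + 5 = 15  → 15 < 35, loop
  ADD #4: R2 = 15 + 5 = 20  → 20 < 35, loop
  ADD #5: R2 = 20 + 5 = 25  → 25 < 35, loop
  ADD #6: R2 = 25 + 5 = 30  → 30 < 35, loop
  ADD #7: R2 = 30 + 5 = 35  → 35 >= 35, exit
Total ADD instructions: 7

7


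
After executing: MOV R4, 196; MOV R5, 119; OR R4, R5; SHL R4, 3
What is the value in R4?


Register state trace:
  MOV R4, 196  → R4 = 196 (0b11000100)
  MOV R5, 119  → R5 = 119 (0b01110111)
  OR R4, R5  → R4 = 196 OR 119 = 247 (0b11110111)
  SHL R4, 3  → R4 = 247 << 3 = 1976
Final: R4 = 1976

1976


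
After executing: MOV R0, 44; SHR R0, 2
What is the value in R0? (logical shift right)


Register state trace:
  MOV R0, 44  → R0 = 44
  SHR R0, 2  → R0 = 44 >> 2 = 44 // 2^2 = 11
Final: R0 = 11

11


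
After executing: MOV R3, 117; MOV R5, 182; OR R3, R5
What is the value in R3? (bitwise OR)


Register state trace:
  MOV R3, 117  → R3 = 117 (0b01110101)
  MOV R5, 182  → R5 = 182 (0b10110110)
  OR R3, R5   → R3 = 117 OR 182 = 247 (0b11110111)
Final: R3 = 247

247


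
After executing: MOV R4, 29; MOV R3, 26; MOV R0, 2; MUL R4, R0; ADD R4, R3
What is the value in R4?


Register state trace:
  MOV R4, 29  → R4 = 29
  MOV R3, 26  → R3 = 26
  MOV R0, 2  → R0 = 2
  MUL R4, R0  → R4 = 29 * 2 = 58
  ADD R4, R3  → R4 = 58 + 26 = 84
Final: R4 = 84

84


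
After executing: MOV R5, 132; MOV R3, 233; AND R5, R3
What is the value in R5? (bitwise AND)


Register state trace:
  MOV R5, 132  → R5 = 132 (0b10000100)
  MOV R3, 233  → R3 = 233 (0b11101001)
  AND R5, R3  → R5 = 132 AND 233 = 128 (0b10000000)
Final: R5 = 128

128


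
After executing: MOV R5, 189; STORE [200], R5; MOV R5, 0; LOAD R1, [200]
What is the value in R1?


Register and memory trace:
  MOV R5, 189  → R5 = 189
  STORE [200], R5  → mem[200] = 189
  MOV R5, 0  → R5 = 0
  LOAD R1, [200]  → R1 = mem[200] = 189
Final: R1 = 189

189


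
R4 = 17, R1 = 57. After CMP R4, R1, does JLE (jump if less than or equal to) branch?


Trace:
  R4 = 17, R1 = 57
  CMP R4, R1  → compares 17 vs 57
  JLE checks: is 17 less than or equal to 57?
  17 < 57, so condition is true
Branch taken: Yes

Yes


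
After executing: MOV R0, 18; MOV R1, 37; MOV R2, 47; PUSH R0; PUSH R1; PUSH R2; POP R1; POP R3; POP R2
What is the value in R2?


Stack trace (top is rightmost):
  MOV R0, 18  → R0 = 18
  MOV R1, 37  → R1 = 37
  MOV R2, 47  → R2 = 47
  PUSH R0  → stack: [18]
  PUSH R1  → stack: [18, 37]
  PUSH R2  → stack: [18, 37, 47]
  POP R1  → R1 = 47, stack: [18, 37]
  POP R3  → R3 = 37, stack: [18]
  POP R2  → R2 = 18, stack: []
Final: R2 = 18

18


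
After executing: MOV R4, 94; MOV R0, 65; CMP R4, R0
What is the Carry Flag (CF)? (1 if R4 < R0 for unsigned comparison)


Register state trace:
  MOV R4, 94  → R4 = 94
  MOV R0, 65  → R0 = 65
  CMP R4, R0  → unsigned 94 - 65: no borrow
  94 >= 65, so CF = 0
CF = 0

0


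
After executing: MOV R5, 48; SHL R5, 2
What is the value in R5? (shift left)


Register state trace:
  MOV R5, 48  → R5 = 48
  SHL R5, 2  → R5 = 48 << 2 = 48 * 2^2 = 192
Final: R5 = 192

192


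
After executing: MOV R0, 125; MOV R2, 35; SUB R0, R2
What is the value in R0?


Register state trace:
  MOV R0, 125  → R0 = 125
  MOV R2, 35  → R2 = 35
  SUB R0, R2  → R0 = 125 - 35 = 90
Final: R0 = 90

90


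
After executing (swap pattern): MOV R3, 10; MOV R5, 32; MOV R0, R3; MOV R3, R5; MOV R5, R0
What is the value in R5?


Register state trace (swap pattern):
  MOV R3, 10  → R3 = 10
  MOV R5, 32  → R5 = 32
  MOV R0, R3  → R0 = 10  (save R3)
  MOV R3, R5  → R3 = 32  (R3 gets R5's value)
  MOV R5, R0  → R5 = 10  (R5 gets saved value)
Final: R5 = 10

10


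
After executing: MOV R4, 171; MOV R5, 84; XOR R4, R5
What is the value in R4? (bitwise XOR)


Register state trace:
  MOV R4, 171  → R4 = 171 (0b10101011)
  MOV R5, 84  → R5 = 84 (0b01010100)
  XOR R4, R5  → R4 = 171 XOR 84 = 255 (0b11111111)
Final: R4 = 255

255


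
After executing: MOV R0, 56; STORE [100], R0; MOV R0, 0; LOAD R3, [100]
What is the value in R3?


Register and memory trace:
  MOV R0, 56  → R0 = 56
  STORE [100], R0  → mem[100] = 56
  MOV R0, 0  → R0 = 0
  LOAD R3, [100]  → R3 = mem[100] = 56
Final: R3 = 56

56


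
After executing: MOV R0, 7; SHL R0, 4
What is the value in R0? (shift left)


Register state trace:
  MOV R0, 7  → R0 = 7
  SHL R0, 4  → R0 = 7 << 4 = 7 * 2^4 = 112
Final: R0 = 112

112


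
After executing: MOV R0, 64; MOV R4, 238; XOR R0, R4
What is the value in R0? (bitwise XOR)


Register state trace:
  MOV R0, 64  → R0 = 64 (0b01000000)
  MOV R4, 238  → R4 = 238 (0b11101110)
  XOR R0, R4  → R0 = 64 XOR 238 = 174 (0b10101110)
Final: R0 = 174

174


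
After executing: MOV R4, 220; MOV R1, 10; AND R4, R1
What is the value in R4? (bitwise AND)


Register state trace:
  MOV R4, 220  → R4 = 220 (0b11011100)
  MOV R1, 10  → R1 = 10 (0b00001010)
  AND R4, R1  → R4 = 220 AND 10 = 8 (0b00001000)
Final: R4 = 8

8


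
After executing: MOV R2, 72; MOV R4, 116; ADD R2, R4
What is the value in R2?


Register state trace:
  MOV R2, 72  → R2 = 72
  MOV R4, 116  → R4 = 116
  ADD R2, R4  → R2 = 72 + 116 = 188
Final: R2 = 188

188


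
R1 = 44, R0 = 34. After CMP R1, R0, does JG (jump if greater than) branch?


Trace:
  R1 = 44, R0 = 34
  CMP R1, R0  → compares 44 vs 34
  JG checks: is 44 greater than 34?
  44 > 34, so condition is true
Branch taken: Yes

Yes


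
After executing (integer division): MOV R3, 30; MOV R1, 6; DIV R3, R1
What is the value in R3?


Register state trace:
  MOV R3, 30  → R3 = 30
  MOV R1, 6  → R1 = 6
  DIV R3, R1  → R3 = 30 // 6 = 5
Final: R3 = 5

5


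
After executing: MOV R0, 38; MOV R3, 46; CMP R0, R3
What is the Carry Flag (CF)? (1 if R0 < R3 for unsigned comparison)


Register state trace:
  MOV R0, 38  → R0 = 38
  MOV R3, 46  → R3 = 46
  CMP R0, R3  → unsigned 38 - 46: borrow occurs
  38 < 46, so CF = 1
CF = 1

1


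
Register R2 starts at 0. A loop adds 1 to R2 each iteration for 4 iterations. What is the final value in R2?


Starting value: R2 = 0
  Iter 1: R2 = 0 + 1 = 1
  Iter 2: R2 = 1 + 1 = 2
  Iter 3: R2 = 2 + 1 = 3
  Iter 4: R2 = 3 + 1 = 4
Final: R2 = 4

4


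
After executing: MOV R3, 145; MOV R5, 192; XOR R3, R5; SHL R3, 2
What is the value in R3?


Register state trace:
  MOV R3, 145  → R3 = 145 (0b10010001)
  MOV R5, 192  → R5 = 192 (0b11000000)
  XOR R3, R5  → R3 = 145 XOR 192 = 81 (0b01010001)
  SHL R3, 2  → R3 = 81 << 2 = 324
Final: R3 = 324

324


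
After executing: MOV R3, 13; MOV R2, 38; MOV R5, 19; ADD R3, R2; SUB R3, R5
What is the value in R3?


Register state trace:
  MOV R3, 13  → R3 = 13
  MOV R2, 38  → R2 = 38
  MOV R5, 19  → R5 = 19
  ADD R3, R2  → R3 = 13 + 38 = 51
  SUB R3, R5  → R3 = 51 - 19 = 32
Final: R3 = 32

32


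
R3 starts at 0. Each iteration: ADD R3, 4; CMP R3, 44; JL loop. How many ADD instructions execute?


Loop trace (R3 starts at 0, target 44, step 4):
  ADD #1: R3 = 0 + 4 = 4  → 4 < 44, loop
  ADD #2: R3 = 4 + 4 = 8  → 8 < 44, loop
  ADD #3: R3 = 8 + 4 = 12  → 12 < 44, loop
  ADD #4: R3 = 12 + 4 = 16  → 16 < 44, loop
  ADD #5: R3 = 16 + 4 = 20  → 20 < 44, loop
  ADD #6: R3 = 20 + 4 = 24  → 24 < 44, loop
  ADD #7: R3 = 24 + 4 = 28  → 28 < 44, loop
  ADD #8: R3 = 28 + 4 = 32  → 32 < 44, loop
  ADD #9: R3 = 32 + 4 = 36  → 36 < 44, loop
  ADD #10: R3 = 36 + 4 = 40  → 40 < 44, loop
  ADD #11: R3 = 40 + 4 = 44  → 44 >= 44, exit
Total ADD instructions: 11

11


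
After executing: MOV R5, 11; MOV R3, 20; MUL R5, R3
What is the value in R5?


Register state trace:
  MOV R5, 11  → R5 = 11
  MOV R3, 20  → R3 = 20
  MUL R5, R3  → R5 = 11 * 20 = 220
Final: R5 = 220

220


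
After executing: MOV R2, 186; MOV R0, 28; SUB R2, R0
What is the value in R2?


Register state trace:
  MOV R2, 186  → R2 = 186
  MOV R0, 28  → R0 = 28
  SUB R2, R0  → R2 = 186 - 28 = 158
Final: R2 = 158

158


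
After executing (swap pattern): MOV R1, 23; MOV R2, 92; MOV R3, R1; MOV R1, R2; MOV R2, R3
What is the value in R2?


Register state trace (swap pattern):
  MOV R1, 23  → R1 = 23
  MOV R2, 92  → R2 = 92
  MOV R3, R1  → R3 = 23  (save R1)
  MOV R1, R2  → R1 = 92  (R1 gets R2's value)
  MOV R2, R3  → R2 = 23  (R2 gets saved value)
Final: R2 = 23

23


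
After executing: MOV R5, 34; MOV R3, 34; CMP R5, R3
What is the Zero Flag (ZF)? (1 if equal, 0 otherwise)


Register state trace:
  MOV R5, 34  → R5 = 34
  MOV R3, 34  → R3 = 34
  CMP R5, R3  → computes 34 - 34 = 0
  Result is zero, so values are equal
ZF = 1

1


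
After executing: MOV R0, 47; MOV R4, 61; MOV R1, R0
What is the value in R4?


Register state trace:
  MOV R0, 47  → R0 = 47
  MOV R4, 61  → R4 = 61
  MOV R1, R0  → R1 = 47
Final: R4 = 61

61


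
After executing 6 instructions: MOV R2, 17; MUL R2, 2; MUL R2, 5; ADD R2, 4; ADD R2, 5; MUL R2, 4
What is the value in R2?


Register state trace:
  MOV R2, 17  → R2 = 17
  MUL R2, 2  → R2 = 17 * 2 = 34
  MUL R2, 5  → R2 = 34 * 5 = 170
  ADD R2, 4  → R2 = 170 + 4 = 174
  ADD R2, 5  → R2 = 174 + 5 = 179
  MUL R2, 4  → R2 = 179 * 4 = 716
Final: R2 = 716

716


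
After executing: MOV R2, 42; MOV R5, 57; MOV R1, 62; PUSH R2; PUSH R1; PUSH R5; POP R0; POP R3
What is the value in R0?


Stack trace (top is rightmost):
  MOV R2, 42  → R2 = 42
  MOV R5, 57  → R5 = 57
  MOV R1, 62  → R1 = 62
  PUSH R2  → stack: [42]
  PUSH R1  → stack: [42, 62]
  PUSH R5  → stack: [42, 62, 57]
  POP R0  → R0 = 57, stack: [42, 62]
  POP R3  → R3 = 62, stack: [42]
Final: R0 = 57

57


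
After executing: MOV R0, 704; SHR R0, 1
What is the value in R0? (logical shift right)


Register state trace:
  MOV R0, 704  → R0 = 704
  SHR R0, 1  → R0 = 704 >> 1 = 704 // 2^1 = 352
Final: R0 = 352

352


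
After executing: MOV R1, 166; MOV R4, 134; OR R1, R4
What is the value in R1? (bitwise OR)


Register state trace:
  MOV R1, 166  → R1 = 166 (0b10100110)
  MOV R4, 134  → R4 = 134 (0b10000110)
  OR R1, R4   → R1 = 166 OR 134 = 166 (0b10100110)
Final: R1 = 166

166


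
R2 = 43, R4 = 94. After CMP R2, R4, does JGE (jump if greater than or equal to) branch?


Trace:
  R2 = 43, R4 = 94
  CMP R2, R4  → compares 43 vs 94
  JGE checks: is 43 greater than or equal to 94?
  43 < 94, so condition is false
Branch taken: No

No


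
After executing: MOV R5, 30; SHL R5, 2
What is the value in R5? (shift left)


Register state trace:
  MOV R5, 30  → R5 = 30
  SHL R5, 2  → R5 = 30 << 2 = 30 * 2^2 = 120
Final: R5 = 120

120


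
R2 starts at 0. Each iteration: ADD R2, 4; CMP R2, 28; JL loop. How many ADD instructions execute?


Loop trace (R2 starts at 0, target 28, step 4):
  ADD #1: R2 = 0 + 4 = 4  → 4 < 28, loop
  ADD #2: R2 = 4 + 4 = 8  → 8 < 28, loop
  ADD #3: R2 = 8 + 4 = 12  → 12 < 28, loop
  ADD #4: R2 = 12 + 4 = 16  → 16 < 28, loop
  ADD #5: R2 = 16 + 4 = 20  → 20 < 28, loop
  ADD #6: R2 = 20 + 4 = 24  → 24 < 28, loop
  ADD #7: R2 = 24 + 4 = 28  → 28 >= 28, exit
Total ADD instructions: 7

7


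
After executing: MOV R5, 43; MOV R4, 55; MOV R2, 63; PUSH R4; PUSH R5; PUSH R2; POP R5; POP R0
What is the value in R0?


Stack trace (top is rightmost):
  MOV R5, 43  → R5 = 43
  MOV R4, 55  → R4 = 55
  MOV R2, 63  → R2 = 63
  PUSH R4  → stack: [55]
  PUSH R5  → stack: [55, 43]
  PUSH R2  → stack: [55, 43, 63]
  POP R5  → R5 = 63, stack: [55, 43]
  POP R0  → R0 = 43, stack: [55]
Final: R0 = 43

43


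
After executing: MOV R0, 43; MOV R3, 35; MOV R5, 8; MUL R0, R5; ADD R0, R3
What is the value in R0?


Register state trace:
  MOV R0, 43  → R0 = 43
  MOV R3, 35  → R3 = 35
  MOV R5, 8  → R5 = 8
  MUL R0, R5  → R0 = 43 * 8 = 344
  ADD R0, R3  → R0 = 344 + 35 = 379
Final: R0 = 379

379


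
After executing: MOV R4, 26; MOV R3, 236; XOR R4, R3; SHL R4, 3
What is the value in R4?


Register state trace:
  MOV R4, 26  → R4 = 26 (0b00011010)
  MOV R3, 236  → R3 = 236 (0b11101100)
  XOR R4, R3  → R4 = 26 XOR 236 = 246 (0b11110110)
  SHL R4, 3  → R4 = 246 << 3 = 1968
Final: R4 = 1968

1968


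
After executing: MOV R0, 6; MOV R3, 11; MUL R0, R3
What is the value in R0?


Register state trace:
  MOV R0, 6  → R0 = 6
  MOV R3, 11  → R3 = 11
  MUL R0, R3  → R0 = 6 * 11 = 66
Final: R0 = 66

66


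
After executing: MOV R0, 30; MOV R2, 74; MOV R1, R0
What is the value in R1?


Register state trace:
  MOV R0, 30  → R0 = 30
  MOV R2, 74  → R2 = 74
  MOV R1, R0  → R1 = 30
Final: R1 = 30

30


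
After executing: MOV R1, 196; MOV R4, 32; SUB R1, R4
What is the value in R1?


Register state trace:
  MOV R1, 196  → R1 = 196
  MOV R4, 32  → R4 = 32
  SUB R1, R4  → R1 = 196 - 32 = 164
Final: R1 = 164

164


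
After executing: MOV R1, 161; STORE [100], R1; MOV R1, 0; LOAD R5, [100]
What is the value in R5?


Register and memory trace:
  MOV R1, 161  → R1 = 161
  STORE [100], R1  → mem[100] = 161
  MOV R1, 0  → R1 = 0
  LOAD R5, [100]  → R5 = mem[100] = 161
Final: R5 = 161

161


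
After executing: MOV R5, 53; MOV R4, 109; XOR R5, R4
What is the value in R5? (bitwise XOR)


Register state trace:
  MOV R5, 53  → R5 = 53 (0b00110101)
  MOV R4, 109  → R4 = 109 (0b01101101)
  XOR R5, R4  → R5 = 53 XOR 109 = 88 (0b01011000)
Final: R5 = 88

88


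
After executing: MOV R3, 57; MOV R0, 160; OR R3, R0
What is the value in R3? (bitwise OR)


Register state trace:
  MOV R3, 57  → R3 = 57 (0b00111001)
  MOV R0, 160  → R0 = 160 (0b10100000)
  OR R3, R0   → R3 = 57 OR 160 = 185 (0b10111001)
Final: R3 = 185

185


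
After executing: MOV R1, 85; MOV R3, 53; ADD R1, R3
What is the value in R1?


Register state trace:
  MOV R1, 85  → R1 = 85
  MOV R3, 53  → R3 = 53
  ADD R1, R3  → R1 = 85 + 53 = 138
Final: R1 = 138

138


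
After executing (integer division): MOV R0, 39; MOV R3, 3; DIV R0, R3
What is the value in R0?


Register state trace:
  MOV R0, 39  → R0 = 39
  MOV R3, 3  → R3 = 3
  DIV R0, R3  → R0 = 39 // 3 = 13
Final: R0 = 13

13


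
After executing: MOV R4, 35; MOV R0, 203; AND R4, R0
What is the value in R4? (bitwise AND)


Register state trace:
  MOV R4, 35  → R4 = 35 (0b00100011)
  MOV R0, 203  → R0 = 203 (0b11001011)
  AND R4, R0  → R4 = 35 AND 203 = 3 (0b00000011)
Final: R4 = 3

3


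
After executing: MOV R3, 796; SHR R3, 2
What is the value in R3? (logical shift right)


Register state trace:
  MOV R3, 796  → R3 = 796
  SHR R3, 2  → R3 = 796 >> 2 = 796 // 2^2 = 199
Final: R3 = 199

199


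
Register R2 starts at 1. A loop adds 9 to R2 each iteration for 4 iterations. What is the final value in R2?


Starting value: R2 = 1
  Iter 1: R2 = 1 + 9 = 10
  Iter 2: R2 = 10 + 9 = 19
  Iter 3: R2 = 19 + 9 = 28
  Iter 4: R2 = 28 + 9 = 37
Final: R2 = 37

37


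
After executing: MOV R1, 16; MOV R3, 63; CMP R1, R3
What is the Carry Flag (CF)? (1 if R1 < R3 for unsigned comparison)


Register state trace:
  MOV R1, 16  → R1 = 16
  MOV R3, 63  → R3 = 63
  CMP R1, R3  → unsigned 16 - 63: borrow occurs
  16 < 63, so CF = 1
CF = 1

1


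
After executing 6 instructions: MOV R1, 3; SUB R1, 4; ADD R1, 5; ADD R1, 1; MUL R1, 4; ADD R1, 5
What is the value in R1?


Register state trace:
  MOV R1, 3  → R1 = 3
  SUB R1, 4  → R1 = 3 - 4 = -1
  ADD R1, 5  → R1 = -1 + 5 = 4
  ADD R1, 1  → R1 = 4 + 1 = 5
  MUL R1, 4  → R1 = 5 * 4 = 20
  ADD R1, 5  → R1 = 20 + 5 = 25
Final: R1 = 25

25


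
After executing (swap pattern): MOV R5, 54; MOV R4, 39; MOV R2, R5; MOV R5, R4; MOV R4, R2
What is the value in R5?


Register state trace (swap pattern):
  MOV R5, 54  → R5 = 54
  MOV R4, 39  → R4 = 39
  MOV R2, R5  → R2 = 54  (save R5)
  MOV R5, R4  → R5 = 39  (R5 gets R4's value)
  MOV R4, R2  → R4 = 54  (R4 gets saved value)
Final: R5 = 39

39


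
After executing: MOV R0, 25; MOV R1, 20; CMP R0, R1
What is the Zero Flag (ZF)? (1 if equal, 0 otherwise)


Register state trace:
  MOV R0, 25  → R0 = 25
  MOV R1, 20  → R1 = 20
  CMP R0, R1  → computes 25 - 20 = 5
  Result is nonzero, so values are not equal
ZF = 0

0


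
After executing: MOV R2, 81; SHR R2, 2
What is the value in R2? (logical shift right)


Register state trace:
  MOV R2, 81  → R2 = 81
  SHR R2, 2  → R2 = 81 >> 2 = 81 // 2^2 = 20
Final: R2 = 20

20


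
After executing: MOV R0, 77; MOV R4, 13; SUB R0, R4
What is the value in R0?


Register state trace:
  MOV R0, 77  → R0 = 77
  MOV R4, 13  → R4 = 13
  SUB R0, R4  → R0 = 77 - 13 = 64
Final: R0 = 64

64


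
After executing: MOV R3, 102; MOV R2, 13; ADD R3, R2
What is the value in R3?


Register state trace:
  MOV R3, 102  → R3 = 102
  MOV R2, 13  → R2 = 13
  ADD R3, R2  → R3 = 102 + 13 = 115
Final: R3 = 115

115


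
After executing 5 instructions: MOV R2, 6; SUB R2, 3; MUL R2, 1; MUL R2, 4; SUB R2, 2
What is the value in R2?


Register state trace:
  MOV R2, 6  → R2 = 6
  SUB R2, 3  → R2 = 6 - 3 = 3
  MUL R2, 1  → R2 = 3 * 1 = 3
  MUL R2, 4  → R2 = 3 * 4 = 12
  SUB R2, 2  → R2 = 12 - 2 = 10
Final: R2 = 10

10


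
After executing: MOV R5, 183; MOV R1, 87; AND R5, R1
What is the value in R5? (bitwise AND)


Register state trace:
  MOV R5, 183  → R5 = 183 (0b10110111)
  MOV R1, 87  → R1 = 87 (0b01010111)
  AND R5, R1  → R5 = 183 AND 87 = 23 (0b00010111)
Final: R5 = 23

23


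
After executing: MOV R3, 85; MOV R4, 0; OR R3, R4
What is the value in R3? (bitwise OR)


Register state trace:
  MOV R3, 85  → R3 = 85 (0b01010101)
  MOV R4, 0  → R4 = 0 (0b00000000)
  OR R3, R4   → R3 = 85 OR 0 = 85 (0b01010101)
Final: R3 = 85

85


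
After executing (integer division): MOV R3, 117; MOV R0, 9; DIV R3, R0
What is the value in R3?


Register state trace:
  MOV R3, 117  → R3 = 117
  MOV R0, 9  → R0 = 9
  DIV R3, R0  → R3 = 117 // 9 = 13
Final: R3 = 13

13


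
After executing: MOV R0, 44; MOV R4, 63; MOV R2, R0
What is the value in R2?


Register state trace:
  MOV R0, 44  → R0 = 44
  MOV R4, 63  → R4 = 63
  MOV R2, R0  → R2 = 44
Final: R2 = 44

44


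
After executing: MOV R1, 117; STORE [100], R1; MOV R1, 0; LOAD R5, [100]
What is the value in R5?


Register and memory trace:
  MOV R1, 117  → R1 = 117
  STORE [100], R1  → mem[100] = 117
  MOV R1, 0  → R1 = 0
  LOAD R5, [100]  → R5 = mem[100] = 117
Final: R5 = 117

117


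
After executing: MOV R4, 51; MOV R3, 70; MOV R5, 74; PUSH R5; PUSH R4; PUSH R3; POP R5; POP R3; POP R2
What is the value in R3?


Stack trace (top is rightmost):
  MOV R4, 51  → R4 = 51
  MOV R3, 70  → R3 = 70
  MOV R5, 74  → R5 = 74
  PUSH R5  → stack: [74]
  PUSH R4  → stack: [74, 51]
  PUSH R3  → stack: [74, 51, 70]
  POP R5  → R5 = 70, stack: [74, 51]
  POP R3  → R3 = 51, stack: [74]
  POP R2  → R2 = 74, stack: []
Final: R3 = 51

51


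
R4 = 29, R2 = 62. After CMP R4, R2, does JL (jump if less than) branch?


Trace:
  R4 = 29, R2 = 62
  CMP R4, R2  → compares 29 vs 62
  JL checks: is 29 less than 62?
  29 < 62, so condition is true
Branch taken: Yes

Yes


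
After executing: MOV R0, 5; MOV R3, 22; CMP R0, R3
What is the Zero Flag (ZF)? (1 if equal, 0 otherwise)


Register state trace:
  MOV R0, 5  → R0 = 5
  MOV R3, 22  → R3 = 22
  CMP R0, R3  → computes 5 - 22 = -17
  Result is nonzero, so values are not equal
ZF = 0

0


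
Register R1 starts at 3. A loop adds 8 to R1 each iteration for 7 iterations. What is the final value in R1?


Starting value: R1 = 3
  Iter 1: R1 = 3 + 8 = 11
  Iter 2: R1 = 11 + 8 = 19
  Iter 3: R1 = 19 + 8 = 27
  Iter 4: R1 = 27 + 8 = 35
  Iter 5: R1 = 35 + 8 = 43
  Iter 6: R1 = 43 + 8 = 51
  Iter 7: R1 = 51 + 8 = 59
Final: R1 = 59

59


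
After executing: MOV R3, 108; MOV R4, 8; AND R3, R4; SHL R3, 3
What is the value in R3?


Register state trace:
  MOV R3, 108  → R3 = 108 (0b01101100)
  MOV R4, 8  → R4 = 8 (0b00001000)
  AND R3, R4  → R3 = 108 AND 8 = 8 (0b00001000)
  SHL R3, 3  → R3 = 8 << 3 = 64
Final: R3 = 64

64


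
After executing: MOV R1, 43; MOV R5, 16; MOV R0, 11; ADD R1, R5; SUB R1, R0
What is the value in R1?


Register state trace:
  MOV R1, 43  → R1 = 43
  MOV R5, 16  → R5 = 16
  MOV R0, 11  → R0 = 11
  ADD R1, R5  → R1 = 43 + 16 = 59
  SUB R1, R0  → R1 = 59 - 11 = 48
Final: R1 = 48

48


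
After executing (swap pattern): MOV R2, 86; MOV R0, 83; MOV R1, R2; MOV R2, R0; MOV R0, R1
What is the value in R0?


Register state trace (swap pattern):
  MOV R2, 86  → R2 = 86
  MOV R0, 83  → R0 = 83
  MOV R1, R2  → R1 = 86  (save R2)
  MOV R2, R0  → R2 = 83  (R2 gets R0's value)
  MOV R0, R1  → R0 = 86  (R0 gets saved value)
Final: R0 = 86

86


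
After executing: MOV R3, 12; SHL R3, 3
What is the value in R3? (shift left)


Register state trace:
  MOV R3, 12  → R3 = 12
  SHL R3, 3  → R3 = 12 << 3 = 12 * 2^3 = 96
Final: R3 = 96

96


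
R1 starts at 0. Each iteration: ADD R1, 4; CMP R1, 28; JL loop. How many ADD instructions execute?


Loop trace (R1 starts at 0, target 28, step 4):
  ADD #1: R1 = 0 + 4 = 4  → 4 < 28, loop
  ADD #2: R1 = 4 + 4 = 8  → 8 < 28, loop
  ADD #3: R1 = 8 + 4 = 12  → 12 < 28, loop
  ADD #4: R1 = 12 + 4 = 16  → 16 < 28, loop
  ADD #5: R1 = 16 + 4 = 20  → 20 < 28, loop
  ADD #6: R1 = 20 + 4 = 24  → 24 < 28, loop
  ADD #7: R1 = 24 + 4 = 28  → 28 >= 28, exit
Total ADD instructions: 7

7


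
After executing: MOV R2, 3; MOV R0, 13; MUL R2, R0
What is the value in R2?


Register state trace:
  MOV R2, 3  → R2 = 3
  MOV R0, 13  → R0 = 13
  MUL R2, R0  → R2 = 3 * 13 = 39
Final: R2 = 39

39


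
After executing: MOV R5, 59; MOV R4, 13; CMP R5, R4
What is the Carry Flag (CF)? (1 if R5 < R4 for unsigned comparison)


Register state trace:
  MOV R5, 59  → R5 = 59
  MOV R4, 13  → R4 = 13
  CMP R5, R4  → unsigned 59 - 13: no borrow
  59 >= 13, so CF = 0
CF = 0

0


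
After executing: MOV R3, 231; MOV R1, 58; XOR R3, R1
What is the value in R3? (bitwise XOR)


Register state trace:
  MOV R3, 231  → R3 = 231 (0b11100111)
  MOV R1, 58  → R1 = 58 (0b00111010)
  XOR R3, R1  → R3 = 231 XOR 58 = 221 (0b11011101)
Final: R3 = 221

221


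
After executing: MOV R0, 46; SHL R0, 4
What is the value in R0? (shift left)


Register state trace:
  MOV R0, 46  → R0 = 46
  SHL R0, 4  → R0 = 46 << 4 = 46 * 2^4 = 736
Final: R0 = 736

736


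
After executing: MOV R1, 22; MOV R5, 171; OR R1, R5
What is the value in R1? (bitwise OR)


Register state trace:
  MOV R1, 22  → R1 = 22 (0b00010110)
  MOV R5, 171  → R5 = 171 (0b10101011)
  OR R1, R5   → R1 = 22 OR 171 = 191 (0b10111111)
Final: R1 = 191

191


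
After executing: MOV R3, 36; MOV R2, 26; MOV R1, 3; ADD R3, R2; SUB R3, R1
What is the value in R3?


Register state trace:
  MOV R3, 36  → R3 = 36
  MOV R2, 26  → R2 = 26
  MOV R1, 3  → R1 = 3
  ADD R3, R2  → R3 = 36 + 26 = 62
  SUB R3, R1  → R3 = 62 - 3 = 59
Final: R3 = 59

59


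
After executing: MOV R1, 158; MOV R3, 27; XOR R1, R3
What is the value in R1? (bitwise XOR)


Register state trace:
  MOV R1, 158  → R1 = 158 (0b10011110)
  MOV R3, 27  → R3 = 27 (0b00011011)
  XOR R1, R3  → R1 = 158 XOR 27 = 133 (0b10000101)
Final: R1 = 133

133


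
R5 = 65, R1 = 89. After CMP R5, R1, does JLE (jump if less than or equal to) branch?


Trace:
  R5 = 65, R1 = 89
  CMP R5, R1  → compares 65 vs 89
  JLE checks: is 65 less than or equal to 89?
  65 < 89, so condition is true
Branch taken: Yes

Yes


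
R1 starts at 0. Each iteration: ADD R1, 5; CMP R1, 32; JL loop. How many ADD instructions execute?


Loop trace (R1 starts at 0, target 32, step 5):
  ADD #1: R1 = 0 + 5 = 5  → 5 < 32, loop
  ADD #2: R1 = 5 + 5 = 10  → 10 < 32, loop
  ADD #3: R1 = 10 + 5 = 15  → 15 < 32, loop
  ADD #4: R1 = 15 + 5 = 20  → 20 < 32, loop
  ADD #5: R1 = 20 + 5 = 25  → 25 < 32, loop
  ADD #6: R1 = 25 + 5 = 30  → 30 < 32, loop
  ADD #7: R1 = 30 + 5 = 35  → 35 >= 32, exit
Total ADD instructions: 7

7


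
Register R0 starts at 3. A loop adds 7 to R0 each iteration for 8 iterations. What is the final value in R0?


Starting value: R0 = 3
  Iter 1: R0 = 3 + 7 = 10
  Iter 2: R0 = 10 + 7 = 17
  Iter 3: R0 = 17 + 7 = 24
  Iter 4: R0 = 24 + 7 = 31
  Iter 5: R0 = 31 + 7 = 38
  Iter 6: R0 = 38 + 7 = 45
  Iter 7: R0 = 45 + 7 = 52
  Iter 8: R0 = 52 + 7 = 59
Final: R0 = 59

59


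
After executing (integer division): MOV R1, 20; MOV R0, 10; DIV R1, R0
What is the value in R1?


Register state trace:
  MOV R1, 20  → R1 = 20
  MOV R0, 10  → R0 = 10
  DIV R1, R0  → R1 = 20 // 10 = 2
Final: R1 = 2

2


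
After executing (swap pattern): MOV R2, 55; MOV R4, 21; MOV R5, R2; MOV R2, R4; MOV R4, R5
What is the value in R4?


Register state trace (swap pattern):
  MOV R2, 55  → R2 = 55
  MOV R4, 21  → R4 = 21
  MOV R5, R2  → R5 = 55  (save R2)
  MOV R2, R4  → R2 = 21  (R2 gets R4's value)
  MOV R4, R5  → R4 = 55  (R4 gets saved value)
Final: R4 = 55

55


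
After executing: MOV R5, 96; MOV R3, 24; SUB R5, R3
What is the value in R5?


Register state trace:
  MOV R5, 96  → R5 = 96
  MOV R3, 24  → R3 = 24
  SUB R5, R3  → R5 = 96 - 24 = 72
Final: R5 = 72

72


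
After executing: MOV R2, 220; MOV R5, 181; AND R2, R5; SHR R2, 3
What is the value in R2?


Register state trace:
  MOV R2, 220  → R2 = 220 (0b11011100)
  MOV R5, 181  → R5 = 181 (0b10110101)
  AND R2, R5  → R2 = 220 AND 181 = 148 (0b10010100)
  SHR R2, 3  → R2 = 148 >> 3 = 18
Final: R2 = 18

18


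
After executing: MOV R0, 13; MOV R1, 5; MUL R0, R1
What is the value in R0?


Register state trace:
  MOV R0, 13  → R0 = 13
  MOV R1, 5  → R1 = 5
  MUL R0, R1  → R0 = 13 * 5 = 65
Final: R0 = 65

65


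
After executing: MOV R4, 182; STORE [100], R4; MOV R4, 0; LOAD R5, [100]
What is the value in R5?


Register and memory trace:
  MOV R4, 182  → R4 = 182
  STORE [100], R4  → mem[100] = 182
  MOV R4, 0  → R4 = 0
  LOAD R5, [100]  → R5 = mem[100] = 182
Final: R5 = 182

182


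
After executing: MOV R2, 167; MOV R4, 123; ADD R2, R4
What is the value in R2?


Register state trace:
  MOV R2, 167  → R2 = 167
  MOV R4, 123  → R4 = 123
  ADD R2, R4  → R2 = 167 + 123 = 290
Final: R2 = 290

290


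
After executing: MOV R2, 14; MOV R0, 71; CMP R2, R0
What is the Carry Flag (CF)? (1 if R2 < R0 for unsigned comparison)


Register state trace:
  MOV R2, 14  → R2 = 14
  MOV R0, 71  → R0 = 71
  CMP R2, R0  → unsigned 14 - 71: borrow occurs
  14 < 71, so CF = 1
CF = 1

1


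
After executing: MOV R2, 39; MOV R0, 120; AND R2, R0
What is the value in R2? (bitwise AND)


Register state trace:
  MOV R2, 39  → R2 = 39 (0b00100111)
  MOV R0, 120  → R0 = 120 (0b01111000)
  AND R2, R0  → R2 = 39 AND 120 = 32 (0b00100000)
Final: R2 = 32

32


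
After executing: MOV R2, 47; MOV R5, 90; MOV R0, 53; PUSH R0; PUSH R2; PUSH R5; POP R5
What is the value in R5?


Stack trace (top is rightmost):
  MOV R2, 47  → R2 = 47
  MOV R5, 90  → R5 = 90
  MOV R0, 53  → R0 = 53
  PUSH R0  → stack: [53]
  PUSH R2  → stack: [53, 47]
  PUSH R5  → stack: [53, 47, 90]
  POP R5  → R5 = 90, stack: [53, 47]
Final: R5 = 90

90


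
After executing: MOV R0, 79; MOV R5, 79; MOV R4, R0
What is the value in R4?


Register state trace:
  MOV R0, 79  → R0 = 79
  MOV R5, 79  → R5 = 79
  MOV R4, R0  → R4 = 79
Final: R4 = 79

79


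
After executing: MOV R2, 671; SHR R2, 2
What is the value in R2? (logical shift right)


Register state trace:
  MOV R2, 671  → R2 = 671
  SHR R2, 2  → R2 = 671 >> 2 = 671 // 2^2 = 167
Final: R2 = 167

167


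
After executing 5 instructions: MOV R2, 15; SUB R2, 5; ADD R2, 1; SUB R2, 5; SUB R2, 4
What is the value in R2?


Register state trace:
  MOV R2, 15  → R2 = 15
  SUB R2, 5  → R2 = 15 - 5 = 10
  ADD R2, 1  → R2 = 10 + 1 = 11
  SUB R2, 5  → R2 = 11 - 5 = 6
  SUB R2, 4  → R2 = 6 - 4 = 2
Final: R2 = 2

2


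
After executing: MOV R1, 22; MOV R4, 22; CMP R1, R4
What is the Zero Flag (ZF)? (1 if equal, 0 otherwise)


Register state trace:
  MOV R1, 22  → R1 = 22
  MOV R4, 22  → R4 = 22
  CMP R1, R4  → computes 22 - 22 = 0
  Result is zero, so values are equal
ZF = 1

1


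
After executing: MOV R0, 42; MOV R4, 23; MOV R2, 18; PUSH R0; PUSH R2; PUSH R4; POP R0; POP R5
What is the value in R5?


Stack trace (top is rightmost):
  MOV R0, 42  → R0 = 42
  MOV R4, 23  → R4 = 23
  MOV R2, 18  → R2 = 18
  PUSH R0  → stack: [42]
  PUSH R2  → stack: [42, 18]
  PUSH R4  → stack: [42, 18, 23]
  POP R0  → R0 = 23, stack: [42, 18]
  POP R5  → R5 = 18, stack: [42]
Final: R5 = 18

18


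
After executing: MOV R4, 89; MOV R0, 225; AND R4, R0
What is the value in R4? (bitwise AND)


Register state trace:
  MOV R4, 89  → R4 = 89 (0b01011001)
  MOV R0, 225  → R0 = 225 (0b11100001)
  AND R4, R0  → R4 = 89 AND 225 = 65 (0b01000001)
Final: R4 = 65

65


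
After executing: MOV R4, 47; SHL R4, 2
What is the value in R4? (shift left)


Register state trace:
  MOV R4, 47  → R4 = 47
  SHL R4, 2  → R4 = 47 << 2 = 47 * 2^2 = 188
Final: R4 = 188

188


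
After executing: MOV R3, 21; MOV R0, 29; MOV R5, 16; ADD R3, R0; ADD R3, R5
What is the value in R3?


Register state trace:
  MOV R3, 21  → R3 = 21
  MOV R0, 29  → R0 = 29
  MOV R5, 16  → R5 = 16
  ADD R3, R0  → R3 = 21 + 29 = 50
  ADD R3, R5  → R3 = 50 + 16 = 66
Final: R3 = 66

66


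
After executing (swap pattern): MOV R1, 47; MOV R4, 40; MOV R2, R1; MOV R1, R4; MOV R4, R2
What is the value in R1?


Register state trace (swap pattern):
  MOV R1, 47  → R1 = 47
  MOV R4, 40  → R4 = 40
  MOV R2, R1  → R2 = 47  (save R1)
  MOV R1, R4  → R1 = 40  (R1 gets R4's value)
  MOV R4, R2  → R4 = 47  (R4 gets saved value)
Final: R1 = 40

40


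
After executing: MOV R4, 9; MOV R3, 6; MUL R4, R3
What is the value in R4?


Register state trace:
  MOV R4, 9  → R4 = 9
  MOV R3, 6  → R3 = 6
  MUL R4, R3  → R4 = 9 * 6 = 54
Final: R4 = 54

54


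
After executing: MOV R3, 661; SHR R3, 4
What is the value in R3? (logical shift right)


Register state trace:
  MOV R3, 661  → R3 = 661
  SHR R3, 4  → R3 = 661 >> 4 = 661 // 2^4 = 41
Final: R3 = 41

41


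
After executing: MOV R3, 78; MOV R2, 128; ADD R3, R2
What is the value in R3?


Register state trace:
  MOV R3, 78  → R3 = 78
  MOV R2, 128  → R2 = 128
  ADD R3, R2  → R3 = 78 + 128 = 206
Final: R3 = 206

206


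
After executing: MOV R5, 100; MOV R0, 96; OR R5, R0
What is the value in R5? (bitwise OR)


Register state trace:
  MOV R5, 100  → R5 = 100 (0b01100100)
  MOV R0, 96  → R0 = 96 (0b01100000)
  OR R5, R0   → R5 = 100 OR 96 = 100 (0b01100100)
Final: R5 = 100

100


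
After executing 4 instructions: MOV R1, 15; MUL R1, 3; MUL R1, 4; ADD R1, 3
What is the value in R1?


Register state trace:
  MOV R1, 15  → R1 = 15
  MUL R1, 3  → R1 = 15 * 3 = 45
  MUL R1, 4  → R1 = 45 * 4 = 180
  ADD R1, 3  → R1 = 180 + 3 = 183
Final: R1 = 183

183


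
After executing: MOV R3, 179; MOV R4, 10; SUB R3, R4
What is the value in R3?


Register state trace:
  MOV R3, 179  → R3 = 179
  MOV R4, 10  → R4 = 10
  SUB R3, R4  → R3 = 179 - 10 = 169
Final: R3 = 169

169


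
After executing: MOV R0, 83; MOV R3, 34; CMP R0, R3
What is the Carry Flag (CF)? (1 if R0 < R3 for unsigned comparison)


Register state trace:
  MOV R0, 83  → R0 = 83
  MOV R3, 34  → R3 = 34
  CMP R0, R3  → unsigned 83 - 34: no borrow
  83 >= 34, so CF = 0
CF = 0

0
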